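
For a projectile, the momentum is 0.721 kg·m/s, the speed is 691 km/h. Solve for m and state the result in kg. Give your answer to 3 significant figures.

0.00376 kg

Rearranging p = m·v for m: m = p/v.
p = 0.721 kg·m/s; v = 691 km/h = 191.9 m/s.
m = 0.003756 kg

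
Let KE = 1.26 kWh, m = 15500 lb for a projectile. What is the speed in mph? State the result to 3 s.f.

Solving KE = ½mv² for v: v = √(2·KE/m).
KE = 1.26 kWh = 4.536×10^6 J; m = 15500 lb = 7031 kg.
v = 35.92 m/s
35.92 m/s × (1 mph / 0.4470 m/s) = 80.35 mph

80.4 mph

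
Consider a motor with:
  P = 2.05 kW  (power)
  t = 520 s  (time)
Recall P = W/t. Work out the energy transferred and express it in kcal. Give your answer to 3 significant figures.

Rearranging: W = P·t.
P = 2.05 kW = 2050 W; t = 520 s.
W = 1.066×10^6 J
1.066×10^6 J × (1 kcal / 4184 J) = 254.8 kcal

255 kcal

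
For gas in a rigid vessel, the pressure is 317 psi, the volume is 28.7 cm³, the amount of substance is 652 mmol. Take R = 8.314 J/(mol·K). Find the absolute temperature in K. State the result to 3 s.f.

11.6 K

From the ideal-gas law: T = PV/(nR).
P = 317 psi = 2.186×10^6 Pa; V = 28.7 cm³ = 2.870×10^-5 m³; n = 652 mmol = 0.6520 mol; R = 8.314 J/(mol·K).
T = 11.57 K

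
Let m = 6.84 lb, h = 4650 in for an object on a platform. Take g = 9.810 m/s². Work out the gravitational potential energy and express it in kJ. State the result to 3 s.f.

PE is given directly by: PE = mgh.
m = 6.84 lb = 3.103 kg; h = 4650 in = 118.1 m; g = 9.810 m/s².
PE = 3595 J  (the unit combination reduces to kg·m²/s² = J)
3595 J × (1 kJ / 1000 J) = 3.595 kJ

3.59 kJ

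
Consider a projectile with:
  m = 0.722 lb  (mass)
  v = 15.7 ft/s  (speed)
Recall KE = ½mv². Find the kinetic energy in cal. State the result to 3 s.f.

Directly: KE = ½mv².
m = 0.722 lb = 0.3275 kg; v = 15.7 ft/s = 4.785 m/s.
KE = 3.750 J
3.750 J × (1 cal / 4.184 J) = 0.8962 cal

0.896 cal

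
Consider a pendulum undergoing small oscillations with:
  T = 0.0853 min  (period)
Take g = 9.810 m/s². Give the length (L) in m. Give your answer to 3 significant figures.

6.51 m

Rearranging T = 2π√(L/g) for L: L = g·(T/2π)².
T = 0.0853 min = 5.118 s; g = 9.810 m/s².
L = 6.509 m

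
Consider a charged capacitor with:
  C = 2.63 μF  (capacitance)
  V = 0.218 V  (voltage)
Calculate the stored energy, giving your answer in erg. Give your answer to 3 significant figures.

Directly: E = ½CV².
C = 2.63 μF = 2.630×10^-6 F; V = 0.218 V.
E = 6.249×10^-8 J
6.249×10^-8 J × (1 erg / 1.000×10^-7 J) = 0.6249 erg

0.625 erg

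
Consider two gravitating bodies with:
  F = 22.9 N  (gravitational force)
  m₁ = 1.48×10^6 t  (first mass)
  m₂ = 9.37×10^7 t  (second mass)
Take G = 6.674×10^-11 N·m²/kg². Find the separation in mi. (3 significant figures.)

Solving F = G·m₁·m₂/r² for r: r = √(G·m₁m₂/F).
F = 22.9 N; m₁ = 1.48×10^6 t = 1.480×10^9 kg; m₂ = 9.37×10^7 t = 9.370×10^10 kg; G = 6.674×10^-11 N·m²/kg².
r = 20104 m
20104 m × (1 mi / 1609 m) = 12.49 mi

12.5 mi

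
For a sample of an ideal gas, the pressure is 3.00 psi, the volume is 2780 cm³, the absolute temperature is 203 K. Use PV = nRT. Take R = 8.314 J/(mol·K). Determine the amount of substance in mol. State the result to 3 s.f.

From the ideal-gas law: n = PV/(RT).
P = 3.00 psi = 20684 Pa; V = 2780 cm³ = 0.002780 m³; T = 203 K; R = 8.314 J/(mol·K).
n = 0.03407 mol

0.0341 mol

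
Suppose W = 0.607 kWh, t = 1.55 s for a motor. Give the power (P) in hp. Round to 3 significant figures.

P is given directly by: P = W/t.
W = 0.607 kWh = 2.185×10^6 J; t = 1.55 s.
P = 1.410×10^6 W
1.410×10^6 W × (1 hp / 745.7 W) = 1891 hp

1890 hp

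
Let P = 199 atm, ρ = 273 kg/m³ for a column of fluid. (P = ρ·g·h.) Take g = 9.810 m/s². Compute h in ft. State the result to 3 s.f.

Solving P = ρ·g·h for h: h = P/(ρ·g).
P = 199 atm = 2.016×10^7 Pa; ρ = 273 kg/m³; g = 9.810 m/s².
h = 7529 m
7529 m × (1 ft / 0.3048 m) = 24701 ft

24700 ft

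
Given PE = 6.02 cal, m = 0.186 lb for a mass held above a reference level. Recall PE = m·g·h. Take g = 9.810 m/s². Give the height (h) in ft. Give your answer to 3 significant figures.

Solving PE = m·g·h for h: h = PE/(m·g).
PE = 6.02 cal = 25.19 J; m = 0.186 lb = 0.08437 kg; g = 9.810 m/s².
h = 30.43 m
30.43 m × (1 ft / 0.3048 m) = 99.84 ft

99.8 ft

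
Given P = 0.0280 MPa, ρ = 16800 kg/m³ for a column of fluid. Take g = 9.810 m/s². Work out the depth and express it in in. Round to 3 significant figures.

6.69 in

Rearranging P = ρ·g·h for h: h = P/(ρ·g).
P = 0.0280 MPa = 28000 Pa; ρ = 16800 kg/m³; g = 9.810 m/s².
h = 0.1699 m
0.1699 m × (1 in / 0.02540 m) = 6.689 in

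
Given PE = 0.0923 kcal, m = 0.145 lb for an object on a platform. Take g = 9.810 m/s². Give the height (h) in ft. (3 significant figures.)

1960 ft

Rearranging: h = PE/(m·g).
PE = 0.0923 kcal = 386.2 J; m = 0.145 lb = 0.06577 kg; g = 9.810 m/s².
h = 598.5 m
598.5 m × (1 ft / 0.3048 m) = 1964 ft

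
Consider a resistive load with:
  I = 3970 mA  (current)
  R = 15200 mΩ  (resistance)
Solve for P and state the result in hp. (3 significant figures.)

0.321 hp

Directly: P = I²R.
I = 3970 mA = 3.970 A; R = 15200 mΩ = 15.20 Ω.
P = 239.6 W
239.6 W × (1 hp / 745.7 W) = 0.3213 hp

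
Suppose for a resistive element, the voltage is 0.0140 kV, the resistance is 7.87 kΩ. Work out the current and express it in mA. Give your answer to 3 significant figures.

1.78 mA

Solving V = I·R for I: I = V/R.
V = 0.0140 kV = 14.00 V; R = 7.87 kΩ = 7870 Ω.
I = 0.001779 A
0.001779 A × (1 mA / 0.001000 A) = 1.779 mA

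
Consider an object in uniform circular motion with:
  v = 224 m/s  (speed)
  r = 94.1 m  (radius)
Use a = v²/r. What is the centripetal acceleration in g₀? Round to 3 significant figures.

Directly: a = v²/r.
v = 224 m/s; r = 94.1 m.
a = 533.2 m/s²
533.2 m/s² × (1 g₀ / 9.807 m/s²) = 54.37 g₀

54.4 g₀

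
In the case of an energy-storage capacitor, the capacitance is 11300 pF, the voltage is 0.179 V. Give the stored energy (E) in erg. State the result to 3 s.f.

Directly: E = ½CV².
C = 11300 pF = 1.130×10^-8 F; V = 0.179 V.
E = 1.810×10^-10 J  (the unit combination reduces to kg·m²/s² = J)
1.810×10^-10 J × (1 erg / 1.000×10^-7 J) = 0.001810 erg

0.00181 erg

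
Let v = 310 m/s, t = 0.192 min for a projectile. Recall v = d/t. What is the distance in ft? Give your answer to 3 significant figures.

Rearranging v = d/t for d: d = v·t.
v = 310 m/s; t = 0.192 min = 11.52 s.
d = 3571 m
3571 m × (1 ft / 0.3048 m) = 11717 ft

11700 ft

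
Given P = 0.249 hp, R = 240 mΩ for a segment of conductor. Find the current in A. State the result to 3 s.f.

Rearranging: I = √(P/R).
P = 0.249 hp = 185.7 W; R = 240 mΩ = 0.2400 Ω.
I = 27.81 A

27.8 A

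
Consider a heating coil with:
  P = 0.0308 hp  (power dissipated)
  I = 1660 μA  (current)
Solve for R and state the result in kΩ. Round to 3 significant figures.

Rearranging: R = P/I².
P = 0.0308 hp = 22.97 W; I = 1660 μA = 0.001660 A.
R = 8.335×10^6 Ω
8.335×10^6 Ω × (1 kΩ / 1000 Ω) = 8335 kΩ

8330 kΩ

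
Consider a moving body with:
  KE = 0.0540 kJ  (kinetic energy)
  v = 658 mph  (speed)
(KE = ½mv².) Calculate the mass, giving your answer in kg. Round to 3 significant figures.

0.00125 kg

Rearranging KE = ½mv² for m: m = 2·KE/v².
KE = 0.0540 kJ = 54.00 J; v = 658 mph = 294.2 m/s.
m = 0.001248 kg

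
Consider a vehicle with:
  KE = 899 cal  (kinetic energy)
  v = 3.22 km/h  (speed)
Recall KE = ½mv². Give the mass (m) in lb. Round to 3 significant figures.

20700 lb

Solving KE = ½mv² for m: m = 2·KE/v².
KE = 899 cal = 3761 J; v = 3.22 km/h = 0.8944 m/s.
m = 9403 kg
9403 kg × (1 lb / 0.4536 kg) = 20730 lb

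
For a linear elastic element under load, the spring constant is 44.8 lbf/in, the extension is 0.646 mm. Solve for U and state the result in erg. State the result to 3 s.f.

16400 erg

Directly: U = ½kx².
k = 44.8 lbf/in = 7846 N/m; x = 0.646 mm = 6.460×10^-4 m.
U = 0.001637 J
0.001637 J × (1 erg / 1.000×10^-7 J) = 16371 erg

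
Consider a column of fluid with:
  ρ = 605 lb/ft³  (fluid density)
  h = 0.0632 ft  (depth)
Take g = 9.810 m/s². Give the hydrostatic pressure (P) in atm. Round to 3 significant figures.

0.0181 atm

P is given directly by: P = ρgh.
ρ = 605 lb/ft³ = 9691 kg/m³; h = 0.0632 ft = 0.01926 m; g = 9.810 m/s².
P = 1831 Pa
1831 Pa × (1 atm / 1.013×10^5 Pa) = 0.01807 atm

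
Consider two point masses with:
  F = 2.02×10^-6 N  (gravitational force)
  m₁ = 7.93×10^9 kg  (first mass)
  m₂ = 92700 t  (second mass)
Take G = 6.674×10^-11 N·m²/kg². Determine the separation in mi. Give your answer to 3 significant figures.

Rearranging F = G·m₁·m₂/r² for r: r = √(G·m₁m₂/F).
F = 2.02×10^-6 N; m₁ = 7.93×10^9 kg; m₂ = 92700 t = 9.270×10^7 kg; G = 6.674×10^-11 N·m²/kg².
r = 4.928×10^6 m
4.928×10^6 m × (1 mi / 1609 m) = 3062 mi

3060 mi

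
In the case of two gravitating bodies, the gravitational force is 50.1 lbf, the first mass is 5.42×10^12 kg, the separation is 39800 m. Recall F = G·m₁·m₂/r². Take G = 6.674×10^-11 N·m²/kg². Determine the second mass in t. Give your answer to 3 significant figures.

9.76×10^5 t

Solving F = G·m₁·m₂/r² for m₂: m₂ = F·r²/(G·m₁).
F = 50.1 lbf = 222.9 N; m₁ = 5.42×10^12 kg; r = 39800 m; G = 6.674×10^-11 N·m²/kg².
m₂ = 9.759×10^8 kg
9.759×10^8 kg × (1 t / 1000 kg) = 9.759×10^5 t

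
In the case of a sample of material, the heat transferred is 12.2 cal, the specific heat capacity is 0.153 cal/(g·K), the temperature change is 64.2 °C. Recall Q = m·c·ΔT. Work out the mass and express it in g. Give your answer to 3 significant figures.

1.24 g

Rearranging Q = m·c·ΔT for m: m = Q/(c·ΔT).
Q = 12.2 cal = 51.04 J; c = 0.153 cal/(g·K) = 640.2 J/(kg·K); ΔT = 64.2 °C = 64.20 K.
m = 0.001242 kg
0.001242 kg × (1 g / 0.001000 kg) = 1.242 g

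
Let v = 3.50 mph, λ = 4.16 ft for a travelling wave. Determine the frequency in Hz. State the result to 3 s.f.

Rearranging: f = v/λ.
v = 3.50 mph = 1.565 m/s; λ = 4.16 ft = 1.268 m.
f = 1.234 Hz

1.23 Hz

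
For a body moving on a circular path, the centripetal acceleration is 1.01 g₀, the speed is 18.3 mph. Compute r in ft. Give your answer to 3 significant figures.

Solving a = v²/r for r: r = v²/a.
a = 1.01 g₀ = 9.905 m/s²; v = 18.3 mph = 8.181 m/s.
r = 6.757 m
6.757 m × (1 ft / 0.3048 m) = 22.17 ft

22.2 ft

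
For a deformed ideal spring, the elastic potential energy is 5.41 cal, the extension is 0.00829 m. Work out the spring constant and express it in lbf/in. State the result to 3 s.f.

3760 lbf/in

Solving U = ½k·x² for k: k = 2U/x².
U = 5.41 cal = 22.64 J; x = 0.00829 m.
k = 6.587×10^5 N/m
6.587×10^5 N/m × (1 lbf/in / 175.1 N/m) = 3761 lbf/in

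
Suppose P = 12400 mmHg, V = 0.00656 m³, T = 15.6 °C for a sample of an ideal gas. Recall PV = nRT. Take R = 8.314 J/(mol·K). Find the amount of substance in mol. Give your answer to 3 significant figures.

From the ideal-gas law: n = PV/(RT).
P = 12400 mmHg = 1.653×10^6 Pa; V = 0.00656 m³; T = 15.6 °C = 288.8 K; R = 8.314 J/(mol·K).
n = 4.517 mol

4.52 mol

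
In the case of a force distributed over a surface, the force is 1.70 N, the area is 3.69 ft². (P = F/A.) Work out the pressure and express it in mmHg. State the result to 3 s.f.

Directly: P = F/A.
F = 1.70 N; A = 3.69 ft² = 0.3428 m².
P = 4.959 Pa
4.959 Pa × (1 mmHg / 133.3 Pa) = 0.03720 mmHg

0.0372 mmHg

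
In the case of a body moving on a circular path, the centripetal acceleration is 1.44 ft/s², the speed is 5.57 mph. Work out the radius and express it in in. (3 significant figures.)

556 in

Rearranging: r = v²/a.
a = 1.44 ft/s² = 0.4389 m/s²; v = 5.57 mph = 2.490 m/s.
r = 14.13 m
14.13 m × (1 in / 0.02540 m) = 556.2 in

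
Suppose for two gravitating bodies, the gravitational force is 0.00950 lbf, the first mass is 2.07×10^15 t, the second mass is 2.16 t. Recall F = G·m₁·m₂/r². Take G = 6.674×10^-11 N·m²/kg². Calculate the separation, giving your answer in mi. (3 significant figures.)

Rearranging: r = √(G·m₁m₂/F).
F = 0.00950 lbf = 0.04226 N; m₁ = 2.07×10^15 t = 2.070×10^18 kg; m₂ = 2.16 t = 2160 kg; G = 6.674×10^-11 N·m²/kg².
r = 2.657×10^6 m
2.657×10^6 m × (1 mi / 1609 m) = 1651 mi

1650 mi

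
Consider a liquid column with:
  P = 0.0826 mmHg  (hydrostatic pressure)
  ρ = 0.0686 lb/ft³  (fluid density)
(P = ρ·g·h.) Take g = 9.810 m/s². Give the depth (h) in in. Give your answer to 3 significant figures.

40.2 in

Solving P = ρ·g·h for h: h = P/(ρ·g).
P = 0.0826 mmHg = 11.01 Pa; ρ = 0.0686 lb/ft³ = 1.099 kg/m³; g = 9.810 m/s².
h = 1.022 m
1.022 m × (1 in / 0.02540 m) = 40.22 in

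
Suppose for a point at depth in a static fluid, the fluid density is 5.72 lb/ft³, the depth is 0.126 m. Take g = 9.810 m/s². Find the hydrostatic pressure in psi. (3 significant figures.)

Directly: P = ρgh.
ρ = 5.72 lb/ft³ = 91.63 kg/m³; h = 0.126 m; g = 9.810 m/s².
P = 113.3 Pa
113.3 Pa × (1 psi / 6895 Pa) = 0.01643 psi

0.0164 psi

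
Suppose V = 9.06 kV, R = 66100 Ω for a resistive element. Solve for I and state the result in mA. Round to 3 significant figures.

From Ohm's law: I = V/R.
V = 9.06 kV = 9060 V; R = 66100 Ω.
I = 0.1371 A
0.1371 A × (1 mA / 0.001000 A) = 137.1 mA

137 mA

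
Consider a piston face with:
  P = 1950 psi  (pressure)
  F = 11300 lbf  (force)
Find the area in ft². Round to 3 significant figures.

Solving P = F/A for A: A = F/P.
P = 1950 psi = 1.344×10^7 Pa; F = 11300 lbf = 50265 N.
A = 0.003739 m²
0.003739 m² × (1 ft² / 0.09290 m²) = 0.04024 ft²

0.0402 ft²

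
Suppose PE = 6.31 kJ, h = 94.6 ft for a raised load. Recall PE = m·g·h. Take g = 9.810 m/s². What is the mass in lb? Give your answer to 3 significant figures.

49.2 lb

Solving PE = m·g·h for m: m = PE/(g·h).
PE = 6.31 kJ = 6310 J; h = 94.6 ft = 28.83 m; g = 9.810 m/s².
m = 22.31 kg
22.31 kg × (1 lb / 0.4536 kg) = 49.18 lb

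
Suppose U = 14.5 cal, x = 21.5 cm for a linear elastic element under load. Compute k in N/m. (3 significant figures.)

2620 N/m

Solving U = ½k·x² for k: k = 2U/x².
U = 14.5 cal = 60.67 J; x = 21.5 cm = 0.2150 m.
k = 2625 N/m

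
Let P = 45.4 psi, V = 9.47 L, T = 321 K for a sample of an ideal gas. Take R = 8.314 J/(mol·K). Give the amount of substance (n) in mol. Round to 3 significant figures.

From the ideal-gas law: n = PV/(RT).
P = 45.4 psi = 3.130×10^5 Pa; V = 9.47 L = 0.009470 m³; T = 321 K; R = 8.314 J/(mol·K).
n = 1.111 mol

1.11 mol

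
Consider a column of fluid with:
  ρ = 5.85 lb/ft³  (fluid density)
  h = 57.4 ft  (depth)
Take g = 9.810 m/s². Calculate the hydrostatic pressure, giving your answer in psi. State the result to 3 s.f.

2.33 psi

Directly: P = ρgh.
ρ = 5.85 lb/ft³ = 93.71 kg/m³; h = 57.4 ft = 17.50 m; g = 9.810 m/s².
P = 16083 Pa
16083 Pa × (1 psi / 6895 Pa) = 2.333 psi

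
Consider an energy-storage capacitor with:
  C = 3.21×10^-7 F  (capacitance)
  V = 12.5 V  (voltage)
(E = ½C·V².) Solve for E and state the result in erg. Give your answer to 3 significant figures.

Directly: E = ½CV².
C = 3.21×10^-7 F; V = 12.5 V.
E = 2.508×10^-5 J
2.508×10^-5 J × (1 erg / 1.000×10^-7 J) = 250.8 erg

251 erg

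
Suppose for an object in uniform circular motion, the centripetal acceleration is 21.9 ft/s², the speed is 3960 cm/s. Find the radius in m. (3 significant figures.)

235 m

Solving a = v²/r for r: r = v²/a.
a = 21.9 ft/s² = 6.675 m/s²; v = 3960 cm/s = 39.60 m/s.
r = 234.9 m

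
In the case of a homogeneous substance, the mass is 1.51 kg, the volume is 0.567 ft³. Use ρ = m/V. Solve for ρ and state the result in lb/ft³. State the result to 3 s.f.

Directly: ρ = m/V.
m = 1.51 kg; V = 0.567 ft³ = 0.01606 m³.
ρ = 94.05 kg/m³
94.05 kg/m³ × (1 lb/ft³ / 16.02 kg/m³) = 5.871 lb/ft³

5.87 lb/ft³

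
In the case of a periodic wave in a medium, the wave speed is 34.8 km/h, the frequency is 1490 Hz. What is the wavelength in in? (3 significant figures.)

Rearranging v = f·λ for λ: λ = v/f.
v = 34.8 km/h = 9.667 m/s; f = 1490 Hz.
λ = 0.006488 m
0.006488 m × (1 in / 0.02540 m) = 0.2554 in

0.255 in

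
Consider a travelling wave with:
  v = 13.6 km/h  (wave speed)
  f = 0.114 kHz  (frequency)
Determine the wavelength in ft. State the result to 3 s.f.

Rearranging: λ = v/f.
v = 13.6 km/h = 3.778 m/s; f = 0.114 kHz = 114.0 Hz.
λ = 0.03314 m
0.03314 m × (1 ft / 0.3048 m) = 0.1087 ft

0.109 ft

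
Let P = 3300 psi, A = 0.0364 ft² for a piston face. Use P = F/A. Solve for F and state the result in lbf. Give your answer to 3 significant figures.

Rearranging P = F/A for F: F = P·A.
P = 3300 psi = 2.275×10^7 Pa; A = 0.0364 ft² = 0.003382 m².
F = 76942 N
76942 N × (1 lbf / 4.448 N) = 17297 lbf

17300 lbf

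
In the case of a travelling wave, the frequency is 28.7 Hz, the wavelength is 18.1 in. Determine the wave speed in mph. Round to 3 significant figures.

Directly: v = fλ.
f = 28.7 Hz; λ = 18.1 in = 0.4597 m.
v = 13.19 m/s
13.19 m/s × (1 mph / 0.4470 m/s) = 29.52 mph

29.5 mph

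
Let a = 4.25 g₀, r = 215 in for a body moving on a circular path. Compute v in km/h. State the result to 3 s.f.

54.3 km/h

Rearranging: v = √(a·r).
a = 4.25 g₀ = 41.68 m/s²; r = 215 in = 5.461 m.
v = 15.09 m/s
15.09 m/s × (1 km/h / 0.2778 m/s) = 54.31 km/h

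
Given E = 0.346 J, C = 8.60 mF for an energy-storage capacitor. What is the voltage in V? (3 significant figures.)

8.97 V

Rearranging: V = √(2E/C).
E = 0.346 J; C = 8.60 mF = 0.008600 F.
V = 8.970 V  (the unit combination reduces to kg·m²/(A·s³) = V)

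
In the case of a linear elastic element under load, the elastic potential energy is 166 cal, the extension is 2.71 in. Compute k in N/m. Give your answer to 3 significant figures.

Solving U = ½k·x² for k: k = 2U/x².
U = 166 cal = 694.5 J; x = 2.71 in = 0.06883 m.
k = 2.932×10^5 N/m

2.93×10^5 N/m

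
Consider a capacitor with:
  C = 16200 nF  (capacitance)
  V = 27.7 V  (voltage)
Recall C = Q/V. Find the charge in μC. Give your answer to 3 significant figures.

449 μC

Solving C = Q/V for Q: Q = CV.
C = 16200 nF = 1.620×10^-5 F; V = 27.7 V.
Q = 4.487×10^-4 C
4.487×10^-4 C × (1 μC / 1.000×10^-6 C) = 448.7 μC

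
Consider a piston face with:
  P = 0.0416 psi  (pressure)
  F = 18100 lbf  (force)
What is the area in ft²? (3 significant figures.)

Rearranging: A = F/P.
P = 0.0416 psi = 286.8 Pa; F = 18100 lbf = 80513 N.
A = 280.7 m²
280.7 m² × (1 ft² / 0.09290 m²) = 3022 ft²

3020 ft²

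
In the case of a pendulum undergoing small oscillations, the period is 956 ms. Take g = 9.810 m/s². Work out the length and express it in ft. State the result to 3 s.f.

Solving T = 2π√(L/g) for L: L = g·(T/2π)².
T = 956 ms = 0.9560 s; g = 9.810 m/s².
L = 0.2271 m
0.2271 m × (1 ft / 0.3048 m) = 0.7451 ft

0.745 ft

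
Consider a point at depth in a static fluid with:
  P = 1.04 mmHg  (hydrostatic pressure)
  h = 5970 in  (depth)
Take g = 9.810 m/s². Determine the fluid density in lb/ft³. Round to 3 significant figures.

Solving P = ρ·g·h for ρ: ρ = P/(g·h).
P = 1.04 mmHg = 138.7 Pa; h = 5970 in = 151.6 m; g = 9.810 m/s².
ρ = 0.09321 kg/m³
0.09321 kg/m³ × (1 lb/ft³ / 16.02 kg/m³) = 0.005819 lb/ft³

0.00582 lb/ft³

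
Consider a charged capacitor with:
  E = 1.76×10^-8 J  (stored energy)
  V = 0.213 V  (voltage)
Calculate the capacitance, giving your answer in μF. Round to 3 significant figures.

0.776 μF

Rearranging E = ½C·V² for C: C = 2E/V².
E = 1.76×10^-8 J; V = 0.213 V.
C = 7.759×10^-7 F
7.759×10^-7 F × (1 μF / 1.000×10^-6 F) = 0.7759 μF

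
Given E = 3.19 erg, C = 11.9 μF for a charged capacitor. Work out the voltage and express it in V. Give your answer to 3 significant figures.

Rearranging E = ½C·V² for V: V = √(2E/C).
E = 3.19 erg = 3.190×10^-7 J; C = 11.9 μF = 1.190×10^-5 F.
V = 0.2315 V

0.232 V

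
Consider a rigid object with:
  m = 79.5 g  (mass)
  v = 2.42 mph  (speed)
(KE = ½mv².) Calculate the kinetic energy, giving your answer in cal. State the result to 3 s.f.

Directly: KE = ½mv².
m = 79.5 g = 0.07950 kg; v = 2.42 mph = 1.082 m/s.
KE = 0.04652 J  (the unit combination reduces to kg·m²/s² = J)
0.04652 J × (1 cal / 4.184 J) = 0.01112 cal

0.0111 cal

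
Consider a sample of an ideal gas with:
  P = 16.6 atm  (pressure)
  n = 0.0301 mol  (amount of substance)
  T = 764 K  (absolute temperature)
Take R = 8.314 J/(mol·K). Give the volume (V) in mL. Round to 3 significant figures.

114 mL

From the ideal-gas law: V = nRT/P.
P = 16.6 atm = 1.682×10^6 Pa; n = 0.0301 mol; T = 764 K; R = 8.314 J/(mol·K).
V = 1.137×10^-4 m³
1.137×10^-4 m³ × (1 mL / 1.000×10^-6 m³) = 113.7 mL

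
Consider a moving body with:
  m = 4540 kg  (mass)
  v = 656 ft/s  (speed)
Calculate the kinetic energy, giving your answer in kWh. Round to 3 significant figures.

KE is given directly by: KE = ½mv².
m = 4540 kg; v = 656 ft/s = 199.9 m/s.
KE = 9.075×10^7 J  (the unit combination reduces to kg·m²/s² = J)
9.075×10^7 J × (1 kWh / 3.600×10^6 J) = 25.21 kWh

25.2 kWh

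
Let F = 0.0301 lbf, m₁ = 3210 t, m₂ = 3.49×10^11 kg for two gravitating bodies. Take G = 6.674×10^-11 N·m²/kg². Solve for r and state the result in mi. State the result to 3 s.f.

14.7 mi

Rearranging F = G·m₁·m₂/r² for r: r = √(G·m₁m₂/F).
F = 0.0301 lbf = 0.1339 N; m₁ = 3210 t = 3.210×10^6 kg; m₂ = 3.49×10^11 kg; G = 6.674×10^-11 N·m²/kg².
r = 23631 m
23631 m × (1 mi / 1609 m) = 14.68 mi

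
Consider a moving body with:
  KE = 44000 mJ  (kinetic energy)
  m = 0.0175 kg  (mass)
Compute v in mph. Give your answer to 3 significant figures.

Rearranging KE = ½mv² for v: v = √(2·KE/m).
KE = 44000 mJ = 44.00 J; m = 0.0175 kg.
v = 70.91 m/s
70.91 m/s × (1 mph / 0.4470 m/s) = 158.6 mph

159 mph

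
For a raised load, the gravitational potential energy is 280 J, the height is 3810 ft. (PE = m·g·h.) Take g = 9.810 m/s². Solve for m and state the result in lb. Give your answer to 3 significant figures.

0.0542 lb

Solving PE = m·g·h for m: m = PE/(g·h).
PE = 280 J; h = 3810 ft = 1161 m; g = 9.810 m/s².
m = 0.02458 kg
0.02458 kg × (1 lb / 0.4536 kg) = 0.05419 lb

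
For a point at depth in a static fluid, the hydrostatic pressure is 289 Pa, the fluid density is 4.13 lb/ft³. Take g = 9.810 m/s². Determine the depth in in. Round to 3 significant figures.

17.5 in

Rearranging: h = P/(ρ·g).
P = 289 Pa; ρ = 4.13 lb/ft³ = 66.16 kg/m³; g = 9.810 m/s².
h = 0.4453 m
0.4453 m × (1 in / 0.02540 m) = 17.53 in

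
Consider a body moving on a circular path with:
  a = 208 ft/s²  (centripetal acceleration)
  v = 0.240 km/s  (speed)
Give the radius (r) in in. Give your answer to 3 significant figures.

35800 in

Rearranging a = v²/r for r: r = v²/a.
a = 208 ft/s² = 63.40 m/s²; v = 0.240 km/s = 240.0 m/s.
r = 908.5 m
908.5 m × (1 in / 0.02540 m) = 35769 in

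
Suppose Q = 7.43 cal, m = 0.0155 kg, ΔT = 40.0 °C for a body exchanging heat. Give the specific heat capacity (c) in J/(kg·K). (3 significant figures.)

Rearranging: c = Q/(m·ΔT).
Q = 7.43 cal = 31.09 J; m = 0.0155 kg; ΔT = 40.0 °C = 40.00 K.
c = 50.14 J/(kg·K)

50.1 J/(kg·K)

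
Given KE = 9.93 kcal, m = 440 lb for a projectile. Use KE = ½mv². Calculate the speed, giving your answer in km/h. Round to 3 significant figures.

Solving KE = ½mv² for v: v = √(2·KE/m).
KE = 9.93 kcal = 41547 J; m = 440 lb = 199.6 kg.
v = 20.40 m/s
20.40 m/s × (1 km/h / 0.2778 m/s) = 73.46 km/h

73.5 km/h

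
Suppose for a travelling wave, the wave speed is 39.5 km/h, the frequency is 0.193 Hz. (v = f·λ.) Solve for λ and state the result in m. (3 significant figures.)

Rearranging v = f·λ for λ: λ = v/f.
v = 39.5 km/h = 10.97 m/s; f = 0.193 Hz.
λ = 56.85 m

56.9 m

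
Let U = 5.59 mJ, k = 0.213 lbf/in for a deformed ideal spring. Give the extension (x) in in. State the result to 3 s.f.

0.682 in

Rearranging: x = √(2U/k).
U = 5.59 mJ = 0.005590 J; k = 0.213 lbf/in = 37.30 N/m.
x = 0.01731 m
0.01731 m × (1 in / 0.02540 m) = 0.6816 in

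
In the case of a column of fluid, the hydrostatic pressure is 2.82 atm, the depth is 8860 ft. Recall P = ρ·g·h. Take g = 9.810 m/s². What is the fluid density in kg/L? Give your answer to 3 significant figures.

Rearranging P = ρ·g·h for ρ: ρ = P/(g·h).
P = 2.82 atm = 2.857×10^5 Pa; h = 8860 ft = 2701 m; g = 9.810 m/s².
ρ = 10.79 kg/m³
10.79 kg/m³ × (1 kg/L / 1000 kg/m³) = 0.01079 kg/L

0.0108 kg/L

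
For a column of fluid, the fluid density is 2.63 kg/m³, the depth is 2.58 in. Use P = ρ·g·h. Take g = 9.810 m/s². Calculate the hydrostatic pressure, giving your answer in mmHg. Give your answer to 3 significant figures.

Directly: P = ρgh.
ρ = 2.63 kg/m³; h = 2.58 in = 0.06553 m; g = 9.810 m/s².
P = 1.691 Pa
1.691 Pa × (1 mmHg / 133.3 Pa) = 0.01268 mmHg

0.0127 mmHg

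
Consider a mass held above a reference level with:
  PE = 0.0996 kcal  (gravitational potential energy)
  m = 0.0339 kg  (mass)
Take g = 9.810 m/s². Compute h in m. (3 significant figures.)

Rearranging PE = m·g·h for h: h = PE/(m·g).
PE = 0.0996 kcal = 416.7 J; m = 0.0339 kg; g = 9.810 m/s².
h = 1253 m

1250 m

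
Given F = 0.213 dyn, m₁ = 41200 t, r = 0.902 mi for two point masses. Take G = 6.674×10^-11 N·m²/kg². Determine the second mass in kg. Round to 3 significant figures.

Solving F = G·m₁·m₂/r² for m₂: m₂ = F·r²/(G·m₁).
F = 0.213 dyn = 2.130×10^-6 N; m₁ = 41200 t = 4.120×10^7 kg; r = 0.902 mi = 1452 m; G = 6.674×10^-11 N·m²/kg².
m₂ = 1632 kg

1630 kg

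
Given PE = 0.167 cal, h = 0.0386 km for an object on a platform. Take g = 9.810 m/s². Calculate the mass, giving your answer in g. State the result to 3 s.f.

Solving PE = m·g·h for m: m = PE/(g·h).
PE = 0.167 cal = 0.6987 J; h = 0.0386 km = 38.60 m; g = 9.810 m/s².
m = 0.001845 kg
0.001845 kg × (1 g / 0.001000 kg) = 1.845 g

1.85 g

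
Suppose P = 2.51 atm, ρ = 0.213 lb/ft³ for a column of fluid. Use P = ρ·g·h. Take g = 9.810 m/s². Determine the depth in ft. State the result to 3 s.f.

24900 ft

Rearranging: h = P/(ρ·g).
P = 2.51 atm = 2.543×10^5 Pa; ρ = 0.213 lb/ft³ = 3.412 kg/m³; g = 9.810 m/s².
h = 7598 m
7598 m × (1 ft / 0.3048 m) = 24929 ft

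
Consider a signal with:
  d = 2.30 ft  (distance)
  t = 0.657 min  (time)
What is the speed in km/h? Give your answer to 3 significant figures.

Directly: v = d/t.
d = 2.30 ft = 0.7010 m; t = 0.657 min = 39.42 s.
v = 0.01778 m/s
0.01778 m/s × (1 km/h / 0.2778 m/s) = 0.06402 km/h

0.0640 km/h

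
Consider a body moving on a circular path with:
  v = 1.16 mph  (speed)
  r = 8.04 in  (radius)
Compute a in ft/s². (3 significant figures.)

4.32 ft/s²

a is given directly by: a = v²/r.
v = 1.16 mph = 0.5186 m/s; r = 8.04 in = 0.2042 m.
a = 1.317 m/s²
1.317 m/s² × (1 ft/s² / 0.3048 m/s²) = 4.320 ft/s²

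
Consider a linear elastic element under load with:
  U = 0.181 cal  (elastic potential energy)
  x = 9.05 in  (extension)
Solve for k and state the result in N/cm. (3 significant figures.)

0.287 N/cm

Solving U = ½k·x² for k: k = 2U/x².
U = 0.181 cal = 0.7573 J; x = 9.05 in = 0.2299 m.
k = 28.66 N/m
28.66 N/m × (1 N/cm / 100.0 N/m) = 0.2866 N/cm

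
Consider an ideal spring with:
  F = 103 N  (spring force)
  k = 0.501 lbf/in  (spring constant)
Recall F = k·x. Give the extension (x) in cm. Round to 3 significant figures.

117 cm

From Hooke's law: x = F/k.
F = 103 N; k = 0.501 lbf/in = 87.74 N/m.
x = 1.174 m
1.174 m × (1 cm / 0.01000 m) = 117.4 cm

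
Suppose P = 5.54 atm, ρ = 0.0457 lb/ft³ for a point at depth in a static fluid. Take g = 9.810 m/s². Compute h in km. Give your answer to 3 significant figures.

Rearranging P = ρ·g·h for h: h = P/(ρ·g).
P = 5.54 atm = 5.613×10^5 Pa; ρ = 0.0457 lb/ft³ = 0.7320 kg/m³; g = 9.810 m/s².
h = 78166 m
78166 m × (1 km / 1000 m) = 78.17 km

78.2 km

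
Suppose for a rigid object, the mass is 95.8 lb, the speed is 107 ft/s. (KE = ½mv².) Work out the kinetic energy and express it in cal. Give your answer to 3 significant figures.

5520 cal

Directly: KE = ½mv².
m = 95.8 lb = 43.45 kg; v = 107 ft/s = 32.61 m/s.
KE = 23110 J
23110 J × (1 cal / 4.184 J) = 5523 cal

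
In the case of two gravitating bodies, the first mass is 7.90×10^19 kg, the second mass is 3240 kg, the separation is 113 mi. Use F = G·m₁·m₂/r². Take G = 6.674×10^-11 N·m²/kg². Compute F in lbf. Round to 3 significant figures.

Directly: F = Gm₁m₂/r².
m₁ = 7.90×10^19 kg; m₂ = 3240 kg; r = 113 mi = 1.819×10^5 m; G = 6.674×10^-11 N·m²/kg².
F = 516.5 N
516.5 N × (1 lbf / 4.448 N) = 116.1 lbf

116 lbf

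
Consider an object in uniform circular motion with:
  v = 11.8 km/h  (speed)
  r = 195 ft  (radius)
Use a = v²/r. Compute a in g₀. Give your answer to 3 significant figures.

a is given directly by: a = v²/r.
v = 11.8 km/h = 3.278 m/s; r = 195 ft = 59.44 m.
a = 0.1808 m/s²
0.1808 m/s² × (1 g₀ / 9.807 m/s²) = 0.01843 g₀

0.0184 g₀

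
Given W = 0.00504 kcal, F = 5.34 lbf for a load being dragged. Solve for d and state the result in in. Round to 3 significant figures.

35.0 in

Solving W = F·d for d: d = W/F.
W = 0.00504 kcal = 21.09 J; F = 5.34 lbf = 23.75 N.
d = 0.8878 m
0.8878 m × (1 in / 0.02540 m) = 34.95 in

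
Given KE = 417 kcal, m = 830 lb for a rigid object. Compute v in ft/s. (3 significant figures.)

Solving KE = ½mv² for v: v = √(2·KE/m).
KE = 417 kcal = 1.745×10^6 J; m = 830 lb = 376.5 kg.
v = 96.27 m/s
96.27 m/s × (1 ft/s / 0.3048 m/s) = 315.9 ft/s

316 ft/s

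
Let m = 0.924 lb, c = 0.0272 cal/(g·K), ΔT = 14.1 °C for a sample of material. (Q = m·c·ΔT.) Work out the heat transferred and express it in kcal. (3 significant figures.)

0.161 kcal

Directly: Q = mcΔT.
m = 0.924 lb = 0.4191 kg; c = 0.0272 cal/(g·K) = 113.8 J/(kg·K); ΔT = 14.1 °C = 14.10 K.
Q = 672.5 J
672.5 J × (1 kcal / 4184 J) = 0.1607 kcal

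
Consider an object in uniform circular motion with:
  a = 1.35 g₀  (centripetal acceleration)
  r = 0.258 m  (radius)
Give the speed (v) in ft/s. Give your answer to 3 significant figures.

6.06 ft/s

Rearranging: v = √(a·r).
a = 1.35 g₀ = 13.24 m/s²; r = 0.258 m.
v = 1.848 m/s
1.848 m/s × (1 ft/s / 0.3048 m/s) = 6.063 ft/s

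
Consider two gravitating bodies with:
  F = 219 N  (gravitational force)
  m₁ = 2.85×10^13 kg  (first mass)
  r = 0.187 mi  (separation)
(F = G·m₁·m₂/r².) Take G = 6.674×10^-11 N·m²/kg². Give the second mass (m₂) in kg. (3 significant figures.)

10400 kg

Rearranging: m₂ = F·r²/(G·m₁).
F = 219 N; m₁ = 2.85×10^13 kg; r = 0.187 mi = 300.9 m; G = 6.674×10^-11 N·m²/kg².
m₂ = 10428 kg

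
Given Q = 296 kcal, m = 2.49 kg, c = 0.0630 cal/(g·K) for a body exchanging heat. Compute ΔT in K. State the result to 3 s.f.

Rearranging: ΔT = Q/(m·c).
Q = 296 kcal = 1.238×10^6 J; m = 2.49 kg; c = 0.0630 cal/(g·K) = 263.6 J/(kg·K).
ΔT = 1887 K

1890 K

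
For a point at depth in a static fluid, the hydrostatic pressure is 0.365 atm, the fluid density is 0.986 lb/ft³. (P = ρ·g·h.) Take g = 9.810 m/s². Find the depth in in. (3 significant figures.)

9400 in

Rearranging: h = P/(ρ·g).
P = 0.365 atm = 36984 Pa; ρ = 0.986 lb/ft³ = 15.79 kg/m³; g = 9.810 m/s².
h = 238.7 m
238.7 m × (1 in / 0.02540 m) = 9397 in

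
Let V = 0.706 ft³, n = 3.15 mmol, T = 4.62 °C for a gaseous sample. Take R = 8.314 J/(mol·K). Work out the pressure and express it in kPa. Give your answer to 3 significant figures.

0.364 kPa

P is given directly by: P = nRT/V.
V = 0.706 ft³ = 0.01999 m³; n = 3.15 mmol = 0.003150 mol; T = 4.62 °C = 277.8 K; R = 8.314 J/(mol·K).
P = 363.9 Pa  (the unit combination reduces to kg/(m·s²) = Pa)
363.9 Pa × (1 kPa / 1000 Pa) = 0.3639 kPa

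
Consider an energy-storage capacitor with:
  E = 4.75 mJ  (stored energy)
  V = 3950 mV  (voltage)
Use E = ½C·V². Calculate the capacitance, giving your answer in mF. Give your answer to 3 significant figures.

0.609 mF

Rearranging E = ½C·V² for C: C = 2E/V².
E = 4.75 mJ = 0.004750 J; V = 3950 mV = 3.950 V.
C = 6.089×10^-4 F
6.089×10^-4 F × (1 mF / 0.001000 F) = 0.6089 mF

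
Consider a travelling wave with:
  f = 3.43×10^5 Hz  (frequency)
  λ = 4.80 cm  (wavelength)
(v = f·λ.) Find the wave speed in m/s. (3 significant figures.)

16500 m/s

Directly: v = fλ.
f = 3.43×10^5 Hz; λ = 4.80 cm = 0.04800 m.
v = 16464 m/s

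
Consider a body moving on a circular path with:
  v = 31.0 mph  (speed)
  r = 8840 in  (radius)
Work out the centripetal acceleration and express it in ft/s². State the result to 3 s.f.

Directly: a = v²/r.
v = 31.0 mph = 13.86 m/s; r = 8840 in = 224.5 m.
a = 0.8553 m/s²
0.8553 m/s² × (1 ft/s² / 0.3048 m/s²) = 2.806 ft/s²

2.81 ft/s²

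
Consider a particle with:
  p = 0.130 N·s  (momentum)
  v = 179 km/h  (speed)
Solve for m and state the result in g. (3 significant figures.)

Rearranging p = m·v for m: m = p/v.
p = 0.130 N·s = 0.1300 kg·m/s; v = 179 km/h = 49.72 m/s.
m = 0.002615 kg
0.002615 kg × (1 g / 0.001000 kg) = 2.615 g

2.61 g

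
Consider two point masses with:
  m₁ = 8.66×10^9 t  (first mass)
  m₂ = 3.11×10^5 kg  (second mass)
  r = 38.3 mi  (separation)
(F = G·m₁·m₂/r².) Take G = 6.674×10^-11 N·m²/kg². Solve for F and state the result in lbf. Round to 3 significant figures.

F is given directly by: F = Gm₁m₂/r².
m₁ = 8.66×10^9 t = 8.660×10^12 kg; m₂ = 3.11×10^5 kg; r = 38.3 mi = 61638 m; G = 6.674×10^-11 N·m²/kg².
F = 0.04731 N  (the unit combination reduces to kg·m/s² = N)
0.04731 N × (1 lbf / 4.448 N) = 0.01064 lbf

0.0106 lbf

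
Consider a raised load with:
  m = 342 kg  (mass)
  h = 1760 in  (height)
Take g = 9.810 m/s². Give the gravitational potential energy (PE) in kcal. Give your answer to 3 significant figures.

Directly: PE = mgh.
m = 342 kg; h = 1760 in = 44.70 m; g = 9.810 m/s².
PE = 1.500×10^5 J
1.500×10^5 J × (1 kcal / 4184 J) = 35.85 kcal

35.8 kcal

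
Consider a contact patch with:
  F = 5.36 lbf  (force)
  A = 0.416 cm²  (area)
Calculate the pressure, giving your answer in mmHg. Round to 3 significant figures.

Directly: P = F/A.
F = 5.36 lbf = 23.84 N; A = 0.416 cm² = 4.160×10^-5 m².
P = 5.731×10^5 Pa
5.731×10^5 Pa × (1 mmHg / 133.3 Pa) = 4299 mmHg

4300 mmHg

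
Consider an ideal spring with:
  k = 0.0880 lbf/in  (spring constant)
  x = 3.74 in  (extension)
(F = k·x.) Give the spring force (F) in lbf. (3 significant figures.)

From Hooke's law: F = kx.
k = 0.0880 lbf/in = 15.41 N/m; x = 3.74 in = 0.09500 m.
F = 1.464 N
1.464 N × (1 lbf / 4.448 N) = 0.3291 lbf

0.329 lbf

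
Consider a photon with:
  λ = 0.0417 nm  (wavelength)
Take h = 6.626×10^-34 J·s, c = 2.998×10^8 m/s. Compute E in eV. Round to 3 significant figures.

29700 eV

Directly: E = hc/λ.
λ = 0.0417 nm = 4.170×10^-11 m; h = 6.626×10^-34 J·s; c = 2.998×10^8 m/s.
E = 4.764×10^-15 J
4.764×10^-15 J × (1 eV / 1.602×10^-19 J) = 29733 eV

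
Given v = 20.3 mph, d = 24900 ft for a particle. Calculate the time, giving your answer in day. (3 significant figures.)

0.00968 day

Solving v = d/t for t: t = d/v.
v = 20.3 mph = 9.075 m/s; d = 24900 ft = 7590 m.
t = 836.3 s
836.3 s × (1 day / 86400 s) = 0.009680 day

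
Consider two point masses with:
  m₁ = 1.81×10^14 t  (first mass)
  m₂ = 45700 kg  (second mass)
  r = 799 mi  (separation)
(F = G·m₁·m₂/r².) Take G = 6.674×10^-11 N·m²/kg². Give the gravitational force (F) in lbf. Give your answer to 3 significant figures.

0.0751 lbf

Directly: F = Gm₁m₂/r².
m₁ = 1.81×10^14 t = 1.810×10^17 kg; m₂ = 45700 kg; r = 799 mi = 1.286×10^6 m; G = 6.674×10^-11 N·m²/kg².
F = 0.3339 N
0.3339 N × (1 lbf / 4.448 N) = 0.07506 lbf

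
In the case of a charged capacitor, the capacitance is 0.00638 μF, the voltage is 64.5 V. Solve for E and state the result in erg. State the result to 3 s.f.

133 erg

E is given directly by: E = ½CV².
C = 0.00638 μF = 6.380×10^-9 F; V = 64.5 V.
E = 1.327×10^-5 J
1.327×10^-5 J × (1 erg / 1.000×10^-7 J) = 132.7 erg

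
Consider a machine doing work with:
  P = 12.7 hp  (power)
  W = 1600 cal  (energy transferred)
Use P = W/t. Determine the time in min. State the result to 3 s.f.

Rearranging: t = W/P.
P = 12.7 hp = 9470 W; W = 1600 cal = 6694 J.
t = 0.7069 s
0.7069 s × (1 min / 60.00 s) = 0.01178 min

0.0118 min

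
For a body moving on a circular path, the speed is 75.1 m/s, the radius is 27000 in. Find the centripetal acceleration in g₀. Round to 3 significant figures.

Directly: a = v²/r.
v = 75.1 m/s; r = 27000 in = 685.8 m.
a = 8.224 m/s²
8.224 m/s² × (1 g₀ / 9.807 m/s²) = 0.8386 g₀

0.839 g₀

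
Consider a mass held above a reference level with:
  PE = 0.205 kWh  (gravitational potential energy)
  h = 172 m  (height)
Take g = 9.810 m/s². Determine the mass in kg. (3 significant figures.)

Solving PE = m·g·h for m: m = PE/(g·h).
PE = 0.205 kWh = 7.380×10^5 J; h = 172 m; g = 9.810 m/s².
m = 437.4 kg

437 kg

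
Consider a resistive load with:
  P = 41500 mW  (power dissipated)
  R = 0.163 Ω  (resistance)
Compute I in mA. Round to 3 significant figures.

16000 mA

Rearranging P = I²R for I: I = √(P/R).
P = 41500 mW = 41.50 W; R = 0.163 Ω.
I = 15.96 A
15.96 A × (1 mA / 0.001000 A) = 15956 mA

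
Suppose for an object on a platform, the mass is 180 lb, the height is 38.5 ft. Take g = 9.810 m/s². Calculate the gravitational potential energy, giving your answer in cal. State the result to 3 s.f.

PE is given directly by: PE = mgh.
m = 180 lb = 81.65 kg; h = 38.5 ft = 11.73 m; g = 9.810 m/s².
PE = 9399 J  (the unit combination reduces to kg·m²/s² = J)
9399 J × (1 cal / 4.184 J) = 2246 cal

2250 cal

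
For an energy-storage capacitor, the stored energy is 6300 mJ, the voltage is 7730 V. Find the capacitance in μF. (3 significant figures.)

Rearranging E = ½C·V² for C: C = 2E/V².
E = 6300 mJ = 6.300 J; V = 7730 V.
C = 2.109×10^-7 F
2.109×10^-7 F × (1 μF / 1.000×10^-6 F) = 0.2109 μF

0.211 μF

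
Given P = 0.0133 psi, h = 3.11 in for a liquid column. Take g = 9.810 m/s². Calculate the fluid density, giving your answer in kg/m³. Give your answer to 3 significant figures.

118 kg/m³

Rearranging: ρ = P/(g·h).
P = 0.0133 psi = 91.70 Pa; h = 3.11 in = 0.07899 m; g = 9.810 m/s².
ρ = 118.3 kg/m³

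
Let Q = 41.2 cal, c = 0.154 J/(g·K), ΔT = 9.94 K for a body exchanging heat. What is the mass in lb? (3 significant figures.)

Solving Q = m·c·ΔT for m: m = Q/(c·ΔT).
Q = 41.2 cal = 172.4 J; c = 0.154 J/(g·K) = 154.0 J/(kg·K); ΔT = 9.94 K.
m = 0.1126 kg
0.1126 kg × (1 lb / 0.4536 kg) = 0.2483 lb

0.248 lb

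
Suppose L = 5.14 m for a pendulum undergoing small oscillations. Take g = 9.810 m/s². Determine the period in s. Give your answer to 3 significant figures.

Directly: T = 2π√(L/g).
L = 5.14 m; g = 9.810 m/s².
T = 4.548 s

4.55 s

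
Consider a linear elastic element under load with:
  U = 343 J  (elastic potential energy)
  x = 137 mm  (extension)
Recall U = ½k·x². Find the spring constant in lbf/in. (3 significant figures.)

209 lbf/in

Solving U = ½k·x² for k: k = 2U/x².
U = 343 J; x = 137 mm = 0.1370 m.
k = 36550 N/m
36550 N/m × (1 lbf/in / 175.1 N/m) = 208.7 lbf/in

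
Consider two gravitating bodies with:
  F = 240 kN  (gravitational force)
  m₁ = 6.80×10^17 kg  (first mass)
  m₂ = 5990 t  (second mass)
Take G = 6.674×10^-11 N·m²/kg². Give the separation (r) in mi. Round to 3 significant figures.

From Newton's law of gravitation: r = √(G·m₁m₂/F).
F = 240 kN = 2.400×10^5 N; m₁ = 6.80×10^17 kg; m₂ = 5990 t = 5.990×10^6 kg; G = 6.674×10^-11 N·m²/kg².
r = 33655 m
33655 m × (1 mi / 1609 m) = 20.91 mi

20.9 mi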